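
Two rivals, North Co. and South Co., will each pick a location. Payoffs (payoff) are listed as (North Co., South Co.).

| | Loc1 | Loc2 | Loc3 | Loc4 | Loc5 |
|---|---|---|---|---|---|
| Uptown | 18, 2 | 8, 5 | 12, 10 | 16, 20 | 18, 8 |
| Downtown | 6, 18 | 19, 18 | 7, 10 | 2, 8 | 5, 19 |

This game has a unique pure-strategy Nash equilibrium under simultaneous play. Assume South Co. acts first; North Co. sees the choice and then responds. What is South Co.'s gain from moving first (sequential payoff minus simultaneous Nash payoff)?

North Co. best-responds to each possible South Co. move:
- Loc1 → North Co. plays Uptown (best of 18, 6); South Co. gets 2.
- Loc2 → North Co. plays Downtown (best of 8, 19); South Co. gets 18.
- Loc3 → North Co. plays Uptown (best of 12, 7); South Co. gets 10.
- Loc4 → North Co. plays Uptown (best of 16, 2); South Co. gets 20.
- Loc5 → North Co. plays Uptown (best of 18, 5); South Co. gets 8.
South Co.'s induced payoffs are 2, 18, 10, 20, 8, so South Co. commits to Loc4. Subgame-perfect outcome: (Uptown, Loc4) with payoffs (16, 20).
For the simultaneous game, intersect best replies.
North Co.'s best replies: Loc1→Uptown; Loc2→Downtown; Loc3→Uptown; Loc4→Uptown; Loc5→Uptown.
South Co.'s best replies: Uptown→Loc4; Downtown→Loc5.
The unique mutual best reply is (Uptown, Loc4), giving (16, 20).
South Co.'s commitment gain: 20 − 20 = 0.

0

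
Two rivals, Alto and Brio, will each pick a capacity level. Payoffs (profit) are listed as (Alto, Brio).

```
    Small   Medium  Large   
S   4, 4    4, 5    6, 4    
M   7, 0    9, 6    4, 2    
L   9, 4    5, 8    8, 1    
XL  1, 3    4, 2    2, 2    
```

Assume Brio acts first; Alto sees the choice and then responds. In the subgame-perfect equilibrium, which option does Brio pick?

Backward induction with Brio moving first.
- Small → Alto plays L (best of 4, 7, 9, 1); Brio gets 4.
- Medium → Alto plays M (best of 4, 9, 5, 4); Brio gets 6.
- Large → Alto plays L (best of 6, 4, 8, 2); Brio gets 1.
Brio's induced payoffs are 4, 6, 1, so Brio commits to Medium. Subgame-perfect outcome: (M, Medium) with payoffs (9, 6).

Medium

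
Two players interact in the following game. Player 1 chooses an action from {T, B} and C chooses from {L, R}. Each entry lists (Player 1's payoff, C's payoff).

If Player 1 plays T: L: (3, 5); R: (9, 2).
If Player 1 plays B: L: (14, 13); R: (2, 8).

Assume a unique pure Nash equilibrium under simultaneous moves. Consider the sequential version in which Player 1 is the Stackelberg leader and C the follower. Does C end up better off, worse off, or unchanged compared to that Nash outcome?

Solve by backward induction (Player 1 leads).
- T → C plays L (best of 5, 2); Player 1 gets 3.
- B → C plays L (best of 13, 8); Player 1 gets 14.
Maximizing over 3, 14, Player 1 chooses B. Subgame-perfect outcome: (B, L) with payoffs (14, 13).
Now find the simultaneous Nash equilibrium.
Player 1's best replies: L→B; R→T.
C's best replies: T→L; B→L.
The unique mutual best reply is (B, L), giving (14, 13).
C earns 13 sequentially versus 13 at the Nash outcome: unchanged.

unchanged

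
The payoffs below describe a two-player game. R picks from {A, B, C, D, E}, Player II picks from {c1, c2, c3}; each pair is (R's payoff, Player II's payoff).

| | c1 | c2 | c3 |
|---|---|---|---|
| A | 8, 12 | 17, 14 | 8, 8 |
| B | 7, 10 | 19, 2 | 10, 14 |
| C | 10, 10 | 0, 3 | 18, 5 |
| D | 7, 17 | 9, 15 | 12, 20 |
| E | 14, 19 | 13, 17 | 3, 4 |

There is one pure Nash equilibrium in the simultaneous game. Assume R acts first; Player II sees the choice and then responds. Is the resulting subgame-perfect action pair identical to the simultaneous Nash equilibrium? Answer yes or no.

no

Player II best-responds to each possible R move:
- A: Player II compares 12, 14, 8 and picks c2; R would get 17.
- B: Player II compares 10, 2, 14 and picks c3; R would get 10.
- C: Player II compares 10, 3, 5 and picks c1; R would get 10.
- D: Player II compares 17, 15, 20 and picks c3; R would get 12.
- E: Player II compares 19, 17, 4 and picks c1; R would get 14.
Among 17, 10, 10, 12, 14, the best is 17 at A. Subgame-perfect outcome: (A, c2) with payoffs (17, 14).
Now find the simultaneous Nash equilibrium.
R's best replies: c1→E; c2→B; c3→C.
Player II's best replies: A→c2; B→c3; C→c1; D→c3; E→c1.
Only (E, c1) has each player best-responding; Nash payoffs (14, 19).
Sequential outcome (A, c2) differs from the Nash profile (E, c1).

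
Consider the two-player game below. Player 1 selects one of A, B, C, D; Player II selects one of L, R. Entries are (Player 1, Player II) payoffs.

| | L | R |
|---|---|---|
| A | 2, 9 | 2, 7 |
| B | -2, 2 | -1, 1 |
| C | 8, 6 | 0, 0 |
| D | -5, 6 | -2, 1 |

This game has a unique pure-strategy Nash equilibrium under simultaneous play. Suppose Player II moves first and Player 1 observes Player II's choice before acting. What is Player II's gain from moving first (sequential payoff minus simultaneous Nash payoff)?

1

Work backward from Player 1's decision.
- L: Player 1 compares 2, -2, 8, -5 and picks C; Player II would get 6.
- R: Player 1 compares 2, -1, 0, -2 and picks A; Player II would get 7.
Maximizing over 6, 7, Player II chooses R. Subgame-perfect outcome: (A, R) with payoffs (2, 7).
Under simultaneous play:
Player 1's best replies: L→C; R→A.
Player II's best replies: A→L; B→L; C→L; D→L.
Only (C, L) has each player best-responding; Nash payoffs (8, 6).
Player II's commitment gain: 7 − 6 = 1.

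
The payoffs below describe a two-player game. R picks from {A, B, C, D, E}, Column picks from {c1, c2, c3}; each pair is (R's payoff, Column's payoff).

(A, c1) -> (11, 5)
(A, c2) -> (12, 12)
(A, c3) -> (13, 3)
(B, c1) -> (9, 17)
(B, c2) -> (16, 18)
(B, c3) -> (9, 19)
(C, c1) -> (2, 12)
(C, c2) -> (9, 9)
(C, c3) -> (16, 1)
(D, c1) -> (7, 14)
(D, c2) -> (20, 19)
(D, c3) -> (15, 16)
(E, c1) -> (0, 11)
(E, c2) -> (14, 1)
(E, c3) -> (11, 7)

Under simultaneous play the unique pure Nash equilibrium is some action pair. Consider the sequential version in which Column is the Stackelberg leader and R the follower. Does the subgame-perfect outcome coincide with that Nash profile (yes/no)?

Solve by backward induction (Column leads).
- c1: R compares 11, 9, 2, 7, 0 and picks A; Column would get 5.
- c2: R compares 12, 16, 9, 20, 14 and picks D; Column would get 19.
- c3: R compares 13, 9, 16, 15, 11 and picks C; Column would get 1.
Column's induced payoffs are 5, 19, 1, so Column commits to c2. Subgame-perfect outcome: (D, c2) with payoffs (20, 19).
Under simultaneous play:
R's best replies: c1→A; c2→D; c3→C.
Column's best replies: A→c2; B→c3; C→c1; D→c2; E→c1.
The unique mutual best reply is (D, c2), giving (20, 19).
Sequential outcome (D, c2) coincides with the Nash profile (D, c2).

yes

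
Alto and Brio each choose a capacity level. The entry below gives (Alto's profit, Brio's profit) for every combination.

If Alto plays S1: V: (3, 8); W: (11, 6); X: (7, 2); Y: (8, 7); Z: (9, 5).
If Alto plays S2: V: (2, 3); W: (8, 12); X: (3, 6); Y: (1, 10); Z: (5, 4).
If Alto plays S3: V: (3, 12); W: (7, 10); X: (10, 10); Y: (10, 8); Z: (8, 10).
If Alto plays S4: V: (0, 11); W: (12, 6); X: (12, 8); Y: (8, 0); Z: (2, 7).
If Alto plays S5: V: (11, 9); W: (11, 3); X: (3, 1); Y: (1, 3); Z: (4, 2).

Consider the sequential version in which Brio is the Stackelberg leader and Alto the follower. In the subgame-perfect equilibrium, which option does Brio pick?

V

Backward induction with Brio moving first.
- V: BR = S5, leader payoff 9.
- W: BR = S4, leader payoff 6.
- X: BR = S4, leader payoff 8.
- Y: BR = S3, leader payoff 8.
- Z: BR = S1, leader payoff 5.
Among 9, 6, 8, 8, 5, the best is 9 at V. Subgame-perfect outcome: (S5, V) with payoffs (11, 9).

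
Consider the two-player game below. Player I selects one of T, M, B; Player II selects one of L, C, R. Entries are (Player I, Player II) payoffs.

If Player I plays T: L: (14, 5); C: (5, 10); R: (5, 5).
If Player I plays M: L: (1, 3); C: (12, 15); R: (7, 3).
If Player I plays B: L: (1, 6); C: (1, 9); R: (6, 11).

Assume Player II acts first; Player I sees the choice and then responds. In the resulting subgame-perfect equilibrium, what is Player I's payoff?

12

Player I best-responds to each possible Player II move:
- L → Player I plays T (best of 14, 1, 1); Player II gets 5.
- C → Player I plays M (best of 5, 12, 1); Player II gets 15.
- R → Player I plays M (best of 5, 7, 6); Player II gets 3.
Player II's induced payoffs are 5, 15, 3, so Player II commits to C. Subgame-perfect outcome: (M, C) with payoffs (12, 15).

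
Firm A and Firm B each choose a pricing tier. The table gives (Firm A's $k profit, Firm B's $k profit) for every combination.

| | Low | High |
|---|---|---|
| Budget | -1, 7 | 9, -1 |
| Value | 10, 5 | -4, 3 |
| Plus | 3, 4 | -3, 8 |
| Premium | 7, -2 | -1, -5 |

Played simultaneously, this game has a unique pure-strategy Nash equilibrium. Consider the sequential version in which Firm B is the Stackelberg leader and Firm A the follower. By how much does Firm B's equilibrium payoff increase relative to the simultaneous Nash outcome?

0

Solve by backward induction (Firm B leads).
- Low: Firm A compares -1, 10, 3, 7 and picks Value; Firm B would get 5.
- High: Firm A compares 9, -4, -3, -1 and picks Budget; Firm B would get -1.
Firm B's induced payoffs are 5, -1, so Firm B commits to Low. Subgame-perfect outcome: (Value, Low) with payoffs (10, 5).
For the simultaneous game, intersect best replies.
Firm A's best replies: Low→Value; High→Budget.
Firm B's best replies: Budget→Low; Value→Low; Plus→High; Premium→Low.
The unique mutual best reply is (Value, Low), giving (10, 5).
Firm B's commitment gain: 5 − 5 = 0.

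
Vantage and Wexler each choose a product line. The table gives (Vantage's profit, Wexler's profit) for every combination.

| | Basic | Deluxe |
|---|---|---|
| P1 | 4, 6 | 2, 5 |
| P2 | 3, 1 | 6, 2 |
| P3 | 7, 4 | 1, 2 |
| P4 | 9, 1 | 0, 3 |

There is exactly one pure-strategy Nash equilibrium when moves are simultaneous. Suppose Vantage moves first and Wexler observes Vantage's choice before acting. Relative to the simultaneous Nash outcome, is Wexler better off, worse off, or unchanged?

better off

Solve by backward induction (Vantage leads).
- P1: BR = Basic, leader payoff 4.
- P2: BR = Deluxe, leader payoff 6.
- P3: BR = Basic, leader payoff 7.
- P4: BR = Deluxe, leader payoff 0.
Maximizing over 4, 6, 7, 0, Vantage chooses P3. Subgame-perfect outcome: (P3, Basic) with payoffs (7, 4).
For the simultaneous game, intersect best replies.
Vantage's best replies: Basic→P4; Deluxe→P2.
Wexler's best replies: P1→Basic; P2→Deluxe; P3→Basic; P4→Deluxe.
The unique mutual best reply is (P2, Deluxe), giving (6, 2).
Wexler earns 4 sequentially versus 2 at the Nash outcome: better off.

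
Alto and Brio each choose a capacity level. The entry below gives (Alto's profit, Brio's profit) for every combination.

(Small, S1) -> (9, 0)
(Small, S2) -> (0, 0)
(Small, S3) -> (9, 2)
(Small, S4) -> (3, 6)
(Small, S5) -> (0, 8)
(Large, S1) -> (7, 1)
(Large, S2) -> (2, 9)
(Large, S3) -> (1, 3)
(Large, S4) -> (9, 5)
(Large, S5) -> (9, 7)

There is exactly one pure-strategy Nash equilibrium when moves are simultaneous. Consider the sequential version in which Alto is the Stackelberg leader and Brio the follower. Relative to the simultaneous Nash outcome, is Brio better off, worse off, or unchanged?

unchanged

Brio best-responds to each possible Alto move:
- Small: Brio compares 0, 0, 2, 6, 8 and picks S5; Alto would get 0.
- Large: Brio compares 1, 9, 3, 5, 7 and picks S2; Alto would get 2.
Among 0, 2, the best is 2 at Large. Subgame-perfect outcome: (Large, S2) with payoffs (2, 9).
For the simultaneous game, intersect best replies.
Alto's best replies: S1→Small; S2→Large; S3→Small; S4→Large; S5→Large.
Brio's best replies: Small→S5; Large→S2.
The unique mutual best reply is (Large, S2), giving (2, 9).
Brio earns 9 sequentially versus 9 at the Nash outcome: unchanged.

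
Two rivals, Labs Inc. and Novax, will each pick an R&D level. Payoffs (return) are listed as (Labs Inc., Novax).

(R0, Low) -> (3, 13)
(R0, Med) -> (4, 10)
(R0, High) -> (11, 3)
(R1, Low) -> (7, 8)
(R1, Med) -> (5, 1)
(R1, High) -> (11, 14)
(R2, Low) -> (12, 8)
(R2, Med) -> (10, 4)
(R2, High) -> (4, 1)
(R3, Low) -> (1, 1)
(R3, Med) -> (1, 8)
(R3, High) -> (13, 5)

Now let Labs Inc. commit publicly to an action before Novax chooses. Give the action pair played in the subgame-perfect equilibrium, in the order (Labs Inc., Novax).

Work backward from Novax's decision.
- R0: BR = Low, leader payoff 3.
- R1: BR = High, leader payoff 11.
- R2: BR = Low, leader payoff 12.
- R3: BR = Med, leader payoff 1.
Among 3, 11, 12, 1, the best is 12 at R2. Subgame-perfect outcome: (R2, Low) with payoffs (12, 8).

(R2, Low)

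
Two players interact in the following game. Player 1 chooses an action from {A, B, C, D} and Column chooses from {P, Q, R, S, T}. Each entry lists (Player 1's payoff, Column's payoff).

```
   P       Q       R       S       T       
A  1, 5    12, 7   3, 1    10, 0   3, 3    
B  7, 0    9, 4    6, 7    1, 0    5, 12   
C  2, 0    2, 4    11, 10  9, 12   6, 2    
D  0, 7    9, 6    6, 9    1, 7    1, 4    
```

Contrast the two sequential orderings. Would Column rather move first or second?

If Player 1 leads: Column's best replies are A→Q, B→T, C→S, D→R; Player 1's induced payoffs 12, 5, 9, 6; outcome (A, Q), payoffs (12, 7).
If Column leads: Player 1's best replies are P→B, Q→A, R→C, S→A, T→C; Column's induced payoffs 0, 7, 10, 0, 2; outcome (C, R), payoffs (11, 10).
Column gets 10 moving first and 7 moving second, so Column prefers to move first.

first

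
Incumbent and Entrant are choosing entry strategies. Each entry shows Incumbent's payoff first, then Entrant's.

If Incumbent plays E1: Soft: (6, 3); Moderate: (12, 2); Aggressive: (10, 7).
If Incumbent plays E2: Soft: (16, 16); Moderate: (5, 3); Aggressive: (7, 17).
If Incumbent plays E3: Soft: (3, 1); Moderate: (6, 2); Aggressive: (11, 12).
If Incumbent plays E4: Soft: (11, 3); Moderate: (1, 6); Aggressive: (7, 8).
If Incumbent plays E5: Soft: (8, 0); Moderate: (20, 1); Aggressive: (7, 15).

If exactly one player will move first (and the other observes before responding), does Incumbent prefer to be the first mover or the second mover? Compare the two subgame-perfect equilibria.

If Incumbent leads: Entrant's best replies are E1→Aggressive, E2→Aggressive, E3→Aggressive, E4→Aggressive, E5→Aggressive; Incumbent's induced payoffs 10, 7, 11, 7, 7; outcome (E3, Aggressive), payoffs (11, 12).
If Entrant leads: Incumbent's best replies are Soft→E2, Moderate→E5, Aggressive→E3; Entrant's induced payoffs 16, 1, 12; outcome (E2, Soft), payoffs (16, 16).
Incumbent gets 11 moving first and 16 moving second, so Incumbent prefers to move second.

second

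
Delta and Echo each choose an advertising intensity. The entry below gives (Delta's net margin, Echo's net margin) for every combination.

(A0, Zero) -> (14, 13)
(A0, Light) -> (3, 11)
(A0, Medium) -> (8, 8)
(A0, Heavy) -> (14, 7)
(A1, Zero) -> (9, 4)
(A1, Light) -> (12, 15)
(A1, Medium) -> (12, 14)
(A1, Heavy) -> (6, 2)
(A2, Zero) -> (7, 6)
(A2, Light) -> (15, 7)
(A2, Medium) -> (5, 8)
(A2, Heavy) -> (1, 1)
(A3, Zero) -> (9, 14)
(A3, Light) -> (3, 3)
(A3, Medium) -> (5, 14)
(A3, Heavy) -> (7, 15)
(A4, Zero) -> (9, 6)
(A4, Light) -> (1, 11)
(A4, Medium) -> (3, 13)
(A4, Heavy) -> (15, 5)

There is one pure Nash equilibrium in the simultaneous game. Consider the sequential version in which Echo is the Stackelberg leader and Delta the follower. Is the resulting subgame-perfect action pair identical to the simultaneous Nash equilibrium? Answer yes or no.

Delta best-responds to each possible Echo move:
- Zero → Delta plays A0 (best of 14, 9, 7, 9, 9); Echo gets 13.
- Light → Delta plays A2 (best of 3, 12, 15, 3, 1); Echo gets 7.
- Medium → Delta plays A1 (best of 8, 12, 5, 5, 3); Echo gets 14.
- Heavy → Delta plays A4 (best of 14, 6, 1, 7, 15); Echo gets 5.
Among 13, 7, 14, 5, the best is 14 at Medium. Subgame-perfect outcome: (A1, Medium) with payoffs (12, 14).
Under simultaneous play:
Delta's best replies: Zero→A0; Light→A2; Medium→A1; Heavy→A4.
Echo's best replies: A0→Zero; A1→Light; A2→Medium; A3→Heavy; A4→Medium.
Only (A0, Zero) has each player best-responding; Nash payoffs (14, 13).
Sequential outcome (A1, Medium) differs from the Nash profile (A0, Zero).

no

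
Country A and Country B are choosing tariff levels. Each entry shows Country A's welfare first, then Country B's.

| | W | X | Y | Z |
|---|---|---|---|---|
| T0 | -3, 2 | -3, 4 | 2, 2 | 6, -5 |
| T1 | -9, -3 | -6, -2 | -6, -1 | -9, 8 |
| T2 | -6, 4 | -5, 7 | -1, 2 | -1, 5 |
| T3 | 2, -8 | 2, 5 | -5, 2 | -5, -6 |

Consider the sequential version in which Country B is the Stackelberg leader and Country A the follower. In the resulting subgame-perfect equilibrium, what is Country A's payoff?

Solve by backward induction (Country B leads).
- W → Country A plays T3 (best of -3, -9, -6, 2); Country B gets -8.
- X → Country A plays T3 (best of -3, -6, -5, 2); Country B gets 5.
- Y → Country A plays T0 (best of 2, -6, -1, -5); Country B gets 2.
- Z → Country A plays T0 (best of 6, -9, -1, -5); Country B gets -5.
Among -8, 5, 2, -5, the best is 5 at X. Subgame-perfect outcome: (T3, X) with payoffs (2, 5).

2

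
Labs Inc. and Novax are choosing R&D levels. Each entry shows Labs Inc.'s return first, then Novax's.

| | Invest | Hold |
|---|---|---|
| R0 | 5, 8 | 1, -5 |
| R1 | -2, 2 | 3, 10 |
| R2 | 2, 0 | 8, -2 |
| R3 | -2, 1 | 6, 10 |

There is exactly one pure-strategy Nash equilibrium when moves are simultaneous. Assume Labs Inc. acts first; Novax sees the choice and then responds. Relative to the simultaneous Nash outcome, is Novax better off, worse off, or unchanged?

better off

Novax best-responds to each possible Labs Inc. move:
- R0: Novax compares 8, -5 and picks Invest; Labs Inc. would get 5.
- R1: Novax compares 2, 10 and picks Hold; Labs Inc. would get 3.
- R2: Novax compares 0, -2 and picks Invest; Labs Inc. would get 2.
- R3: Novax compares 1, 10 and picks Hold; Labs Inc. would get 6.
Maximizing over 5, 3, 2, 6, Labs Inc. chooses R3. Subgame-perfect outcome: (R3, Hold) with payoffs (6, 10).
For the simultaneous game, intersect best replies.
Labs Inc.'s best replies: Invest→R0; Hold→R2.
Novax's best replies: R0→Invest; R1→Hold; R2→Invest; R3→Hold.
The unique mutual best reply is (R0, Invest), giving (5, 8).
Novax earns 10 sequentially versus 8 at the Nash outcome: better off.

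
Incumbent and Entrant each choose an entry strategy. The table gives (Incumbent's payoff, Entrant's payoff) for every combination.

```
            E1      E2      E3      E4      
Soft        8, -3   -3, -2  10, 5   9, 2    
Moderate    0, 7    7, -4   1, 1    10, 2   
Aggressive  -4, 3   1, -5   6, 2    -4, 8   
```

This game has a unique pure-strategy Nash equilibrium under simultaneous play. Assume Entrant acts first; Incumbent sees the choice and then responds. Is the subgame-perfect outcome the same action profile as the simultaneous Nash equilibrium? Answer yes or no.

Incumbent best-responds to each possible Entrant move:
- E1: Incumbent compares 8, 0, -4 and picks Soft; Entrant would get -3.
- E2: Incumbent compares -3, 7, 1 and picks Moderate; Entrant would get -4.
- E3: Incumbent compares 10, 1, 6 and picks Soft; Entrant would get 5.
- E4: Incumbent compares 9, 10, -4 and picks Moderate; Entrant would get 2.
Among -3, -4, 5, 2, the best is 5 at E3. Subgame-perfect outcome: (Soft, E3) with payoffs (10, 5).
Now find the simultaneous Nash equilibrium.
Incumbent's best replies: E1→Soft; E2→Moderate; E3→Soft; E4→Moderate.
Entrant's best replies: Soft→E3; Moderate→E1; Aggressive→E4.
Only (Soft, E3) has each player best-responding; Nash payoffs (10, 5).
Sequential outcome (Soft, E3) coincides with the Nash profile (Soft, E3).

yes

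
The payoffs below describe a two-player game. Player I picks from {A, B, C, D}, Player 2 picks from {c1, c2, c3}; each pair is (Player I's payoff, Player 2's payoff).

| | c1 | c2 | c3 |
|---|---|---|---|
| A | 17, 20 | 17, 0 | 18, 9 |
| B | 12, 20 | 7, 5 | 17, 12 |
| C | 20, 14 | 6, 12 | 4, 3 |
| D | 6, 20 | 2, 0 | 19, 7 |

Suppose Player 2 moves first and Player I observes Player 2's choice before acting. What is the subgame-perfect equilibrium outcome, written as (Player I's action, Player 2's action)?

Player I best-responds to each possible Player 2 move:
- c1 → Player I plays C (best of 17, 12, 20, 6); Player 2 gets 14.
- c2 → Player I plays A (best of 17, 7, 6, 2); Player 2 gets 0.
- c3 → Player I plays D (best of 18, 17, 4, 19); Player 2 gets 7.
Player 2's induced payoffs are 14, 0, 7, so Player 2 commits to c1. Subgame-perfect outcome: (C, c1) with payoffs (20, 14).

(C, c1)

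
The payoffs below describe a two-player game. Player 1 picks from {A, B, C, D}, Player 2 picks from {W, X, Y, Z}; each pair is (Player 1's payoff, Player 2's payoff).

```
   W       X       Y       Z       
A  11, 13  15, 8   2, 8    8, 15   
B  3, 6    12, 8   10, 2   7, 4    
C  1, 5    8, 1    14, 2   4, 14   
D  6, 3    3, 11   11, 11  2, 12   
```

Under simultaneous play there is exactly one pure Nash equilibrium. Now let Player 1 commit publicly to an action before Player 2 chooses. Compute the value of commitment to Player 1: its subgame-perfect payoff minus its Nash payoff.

4

Work backward from Player 2's decision.
- A: BR = Z, leader payoff 8.
- B: BR = X, leader payoff 12.
- C: BR = Z, leader payoff 4.
- D: BR = Z, leader payoff 2.
Among 8, 12, 4, 2, the best is 12 at B. Subgame-perfect outcome: (B, X) with payoffs (12, 8).
For the simultaneous game, intersect best replies.
Player 1's best replies: W→A; X→A; Y→C; Z→A.
Player 2's best replies: A→Z; B→X; C→Z; D→Z.
The unique mutual best reply is (A, Z), giving (8, 15).
Player 1's commitment gain: 12 − 8 = 4.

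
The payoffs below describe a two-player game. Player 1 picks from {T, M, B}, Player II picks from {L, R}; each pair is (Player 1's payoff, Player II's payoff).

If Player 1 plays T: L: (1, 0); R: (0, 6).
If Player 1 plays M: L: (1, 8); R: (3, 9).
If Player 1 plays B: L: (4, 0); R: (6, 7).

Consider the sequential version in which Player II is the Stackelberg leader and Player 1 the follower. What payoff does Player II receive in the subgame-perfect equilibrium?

7

Work backward from Player 1's decision.
- L → Player 1 plays B (best of 1, 1, 4); Player II gets 0.
- R → Player 1 plays B (best of 0, 3, 6); Player II gets 7.
Maximizing over 0, 7, Player II chooses R. Subgame-perfect outcome: (B, R) with payoffs (6, 7).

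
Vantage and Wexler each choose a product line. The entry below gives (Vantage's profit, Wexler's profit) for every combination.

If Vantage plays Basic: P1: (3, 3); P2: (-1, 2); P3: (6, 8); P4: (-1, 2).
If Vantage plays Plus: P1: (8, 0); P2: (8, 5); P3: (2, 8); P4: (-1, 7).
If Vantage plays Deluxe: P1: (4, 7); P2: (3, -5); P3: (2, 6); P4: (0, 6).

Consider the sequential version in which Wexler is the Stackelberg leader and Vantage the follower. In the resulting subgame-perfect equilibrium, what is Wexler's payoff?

Work backward from Vantage's decision.
- P1: Vantage compares 3, 8, 4 and picks Plus; Wexler would get 0.
- P2: Vantage compares -1, 8, 3 and picks Plus; Wexler would get 5.
- P3: Vantage compares 6, 2, 2 and picks Basic; Wexler would get 8.
- P4: Vantage compares -1, -1, 0 and picks Deluxe; Wexler would get 6.
Among 0, 5, 8, 6, the best is 8 at P3. Subgame-perfect outcome: (Basic, P3) with payoffs (6, 8).

8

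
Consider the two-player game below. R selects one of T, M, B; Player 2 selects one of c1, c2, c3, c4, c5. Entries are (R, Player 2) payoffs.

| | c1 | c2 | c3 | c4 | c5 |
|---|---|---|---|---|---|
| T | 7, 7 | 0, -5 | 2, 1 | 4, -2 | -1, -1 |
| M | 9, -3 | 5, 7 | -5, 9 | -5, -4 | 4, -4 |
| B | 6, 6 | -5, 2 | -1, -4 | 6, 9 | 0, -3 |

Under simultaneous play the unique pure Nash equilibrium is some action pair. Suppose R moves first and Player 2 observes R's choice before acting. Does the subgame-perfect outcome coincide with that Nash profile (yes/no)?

Work backward from Player 2's decision.
- T: BR = c1, leader payoff 7.
- M: BR = c3, leader payoff -5.
- B: BR = c4, leader payoff 6.
Maximizing over 7, -5, 6, R chooses T. Subgame-perfect outcome: (T, c1) with payoffs (7, 7).
Now find the simultaneous Nash equilibrium.
R's best replies: c1→M; c2→M; c3→T; c4→B; c5→M.
Player 2's best replies: T→c1; M→c3; B→c4.
Only (B, c4) has each player best-responding; Nash payoffs (6, 9).
Sequential outcome (T, c1) differs from the Nash profile (B, c4).

no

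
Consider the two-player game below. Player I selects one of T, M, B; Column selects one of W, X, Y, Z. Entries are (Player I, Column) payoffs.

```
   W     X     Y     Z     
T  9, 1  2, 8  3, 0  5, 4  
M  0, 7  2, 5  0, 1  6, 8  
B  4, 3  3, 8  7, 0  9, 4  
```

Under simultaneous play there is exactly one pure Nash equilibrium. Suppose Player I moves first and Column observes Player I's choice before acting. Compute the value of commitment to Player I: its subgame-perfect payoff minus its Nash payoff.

3

Solve by backward induction (Player I leads).
- T: Column compares 1, 8, 0, 4 and picks X; Player I would get 2.
- M: Column compares 7, 5, 1, 8 and picks Z; Player I would get 6.
- B: Column compares 3, 8, 0, 4 and picks X; Player I would get 3.
Player I's induced payoffs are 2, 6, 3, so Player I commits to M. Subgame-perfect outcome: (M, Z) with payoffs (6, 8).
Under simultaneous play:
Player I's best replies: W→T; X→B; Y→B; Z→B.
Column's best replies: T→X; M→Z; B→X.
The unique mutual best reply is (B, X), giving (3, 8).
Player I's commitment gain: 6 − 3 = 3.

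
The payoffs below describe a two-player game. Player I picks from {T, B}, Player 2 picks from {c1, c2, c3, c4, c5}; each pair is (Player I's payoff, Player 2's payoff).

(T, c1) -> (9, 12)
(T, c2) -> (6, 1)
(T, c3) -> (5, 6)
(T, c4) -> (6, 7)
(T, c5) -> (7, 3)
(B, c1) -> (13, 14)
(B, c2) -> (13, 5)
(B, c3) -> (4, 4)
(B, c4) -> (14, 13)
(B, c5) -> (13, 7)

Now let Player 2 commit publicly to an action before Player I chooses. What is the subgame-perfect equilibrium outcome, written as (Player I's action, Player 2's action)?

Player I best-responds to each possible Player 2 move:
- c1: BR = B, leader payoff 14.
- c2: BR = B, leader payoff 5.
- c3: BR = T, leader payoff 6.
- c4: BR = B, leader payoff 13.
- c5: BR = B, leader payoff 7.
Among 14, 5, 6, 13, 7, the best is 14 at c1. Subgame-perfect outcome: (B, c1) with payoffs (13, 14).

(B, c1)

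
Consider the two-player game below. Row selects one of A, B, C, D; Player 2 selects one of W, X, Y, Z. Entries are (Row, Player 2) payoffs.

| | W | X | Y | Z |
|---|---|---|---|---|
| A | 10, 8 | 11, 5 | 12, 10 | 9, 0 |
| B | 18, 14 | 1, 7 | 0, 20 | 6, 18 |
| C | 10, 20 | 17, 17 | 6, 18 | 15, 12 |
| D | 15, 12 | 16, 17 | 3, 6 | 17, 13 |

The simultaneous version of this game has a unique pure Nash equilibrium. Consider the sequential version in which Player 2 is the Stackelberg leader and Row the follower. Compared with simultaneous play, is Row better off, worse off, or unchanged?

better off

Work backward from Row's decision.
- W: BR = B, leader payoff 14.
- X: BR = C, leader payoff 17.
- Y: BR = A, leader payoff 10.
- Z: BR = D, leader payoff 13.
Player 2's induced payoffs are 14, 17, 10, 13, so Player 2 commits to X. Subgame-perfect outcome: (C, X) with payoffs (17, 17).
Now find the simultaneous Nash equilibrium.
Row's best replies: W→B; X→C; Y→A; Z→D.
Player 2's best replies: A→Y; B→Y; C→W; D→X.
Only (A, Y) has each player best-responding; Nash payoffs (12, 10).
Row earns 17 sequentially versus 12 at the Nash outcome: better off.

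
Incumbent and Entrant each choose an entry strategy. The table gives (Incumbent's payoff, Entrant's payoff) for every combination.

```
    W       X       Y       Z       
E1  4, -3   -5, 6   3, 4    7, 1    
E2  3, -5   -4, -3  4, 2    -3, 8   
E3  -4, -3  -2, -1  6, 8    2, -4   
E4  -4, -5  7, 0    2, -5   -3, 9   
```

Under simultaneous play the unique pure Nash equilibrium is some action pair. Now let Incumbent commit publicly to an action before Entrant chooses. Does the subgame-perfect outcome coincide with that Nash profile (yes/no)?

yes

Backward induction with Incumbent moving first.
- E1: BR = X, leader payoff -5.
- E2: BR = Z, leader payoff -3.
- E3: BR = Y, leader payoff 6.
- E4: BR = Z, leader payoff -3.
Incumbent's induced payoffs are -5, -3, 6, -3, so Incumbent commits to E3. Subgame-perfect outcome: (E3, Y) with payoffs (6, 8).
Under simultaneous play:
Incumbent's best replies: W→E1; X→E4; Y→E3; Z→E1.
Entrant's best replies: E1→X; E2→Z; E3→Y; E4→Z.
Only (E3, Y) has each player best-responding; Nash payoffs (6, 8).
Sequential outcome (E3, Y) coincides with the Nash profile (E3, Y).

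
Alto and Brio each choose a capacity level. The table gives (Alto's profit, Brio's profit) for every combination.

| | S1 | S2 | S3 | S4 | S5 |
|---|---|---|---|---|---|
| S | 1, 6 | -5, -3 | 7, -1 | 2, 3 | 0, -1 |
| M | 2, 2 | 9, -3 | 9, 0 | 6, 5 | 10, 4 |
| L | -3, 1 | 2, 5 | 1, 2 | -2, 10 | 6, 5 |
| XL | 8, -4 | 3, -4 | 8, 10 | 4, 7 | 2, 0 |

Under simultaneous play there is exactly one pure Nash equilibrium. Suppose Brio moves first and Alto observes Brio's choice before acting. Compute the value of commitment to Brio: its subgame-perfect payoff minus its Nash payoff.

Work backward from Alto's decision.
- S1: BR = XL, leader payoff -4.
- S2: BR = M, leader payoff -3.
- S3: BR = M, leader payoff 0.
- S4: BR = M, leader payoff 5.
- S5: BR = M, leader payoff 4.
Maximizing over -4, -3, 0, 5, 4, Brio chooses S4. Subgame-perfect outcome: (M, S4) with payoffs (6, 5).
Under simultaneous play:
Alto's best replies: S1→XL; S2→M; S3→M; S4→M; S5→M.
Brio's best replies: S→S1; M→S4; L→S4; XL→S3.
The unique mutual best reply is (M, S4), giving (6, 5).
Brio's commitment gain: 5 − 5 = 0.

0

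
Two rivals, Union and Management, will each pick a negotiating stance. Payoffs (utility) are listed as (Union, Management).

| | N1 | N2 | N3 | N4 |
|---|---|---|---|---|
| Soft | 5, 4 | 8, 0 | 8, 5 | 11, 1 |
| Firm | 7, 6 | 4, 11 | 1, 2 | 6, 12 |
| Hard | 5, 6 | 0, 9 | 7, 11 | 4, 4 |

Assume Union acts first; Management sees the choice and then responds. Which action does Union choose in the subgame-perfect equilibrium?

Soft

Management best-responds to each possible Union move:
- Soft → Management plays N3 (best of 4, 0, 5, 1); Union gets 8.
- Firm → Management plays N4 (best of 6, 11, 2, 12); Union gets 6.
- Hard → Management plays N3 (best of 6, 9, 11, 4); Union gets 7.
Union's induced payoffs are 8, 6, 7, so Union commits to Soft. Subgame-perfect outcome: (Soft, N3) with payoffs (8, 5).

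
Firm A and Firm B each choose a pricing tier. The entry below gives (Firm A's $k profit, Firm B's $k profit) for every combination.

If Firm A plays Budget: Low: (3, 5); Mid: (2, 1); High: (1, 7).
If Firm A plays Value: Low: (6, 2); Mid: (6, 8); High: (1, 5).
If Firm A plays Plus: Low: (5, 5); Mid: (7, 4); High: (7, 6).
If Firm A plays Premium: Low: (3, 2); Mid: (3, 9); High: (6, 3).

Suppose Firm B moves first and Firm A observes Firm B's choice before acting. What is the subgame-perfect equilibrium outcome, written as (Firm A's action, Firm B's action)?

(Plus, High)

Firm A best-responds to each possible Firm B move:
- Low: Firm A compares 3, 6, 5, 3 and picks Value; Firm B would get 2.
- Mid: Firm A compares 2, 6, 7, 3 and picks Plus; Firm B would get 4.
- High: Firm A compares 1, 1, 7, 6 and picks Plus; Firm B would get 6.
Among 2, 4, 6, the best is 6 at High. Subgame-perfect outcome: (Plus, High) with payoffs (7, 6).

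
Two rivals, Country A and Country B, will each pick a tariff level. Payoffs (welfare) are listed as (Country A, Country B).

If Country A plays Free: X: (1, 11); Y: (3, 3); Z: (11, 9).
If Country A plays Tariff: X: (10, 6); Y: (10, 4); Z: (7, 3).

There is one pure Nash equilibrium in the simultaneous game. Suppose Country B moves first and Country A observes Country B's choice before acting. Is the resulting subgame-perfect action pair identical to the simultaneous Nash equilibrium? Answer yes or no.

no

Work backward from Country A's decision.
- X: BR = Tariff, leader payoff 6.
- Y: BR = Tariff, leader payoff 4.
- Z: BR = Free, leader payoff 9.
Maximizing over 6, 4, 9, Country B chooses Z. Subgame-perfect outcome: (Free, Z) with payoffs (11, 9).
Now find the simultaneous Nash equilibrium.
Country A's best replies: X→Tariff; Y→Tariff; Z→Free.
Country B's best replies: Free→X; Tariff→X.
The unique mutual best reply is (Tariff, X), giving (10, 6).
Sequential outcome (Free, Z) differs from the Nash profile (Tariff, X).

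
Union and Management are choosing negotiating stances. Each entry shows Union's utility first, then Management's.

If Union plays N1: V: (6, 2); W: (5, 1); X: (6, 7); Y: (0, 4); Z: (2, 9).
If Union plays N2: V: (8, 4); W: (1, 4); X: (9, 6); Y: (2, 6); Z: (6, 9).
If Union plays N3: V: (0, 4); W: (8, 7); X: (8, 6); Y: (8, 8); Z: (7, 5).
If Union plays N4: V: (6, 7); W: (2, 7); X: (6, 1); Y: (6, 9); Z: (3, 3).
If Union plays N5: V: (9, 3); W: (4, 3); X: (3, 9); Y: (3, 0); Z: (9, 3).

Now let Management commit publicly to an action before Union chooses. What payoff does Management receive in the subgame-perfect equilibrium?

Backward induction with Management moving first.
- V → Union plays N5 (best of 6, 8, 0, 6, 9); Management gets 3.
- W → Union plays N3 (best of 5, 1, 8, 2, 4); Management gets 7.
- X → Union plays N2 (best of 6, 9, 8, 6, 3); Management gets 6.
- Y → Union plays N3 (best of 0, 2, 8, 6, 3); Management gets 8.
- Z → Union plays N5 (best of 2, 6, 7, 3, 9); Management gets 3.
Maximizing over 3, 7, 6, 8, 3, Management chooses Y. Subgame-perfect outcome: (N3, Y) with payoffs (8, 8).

8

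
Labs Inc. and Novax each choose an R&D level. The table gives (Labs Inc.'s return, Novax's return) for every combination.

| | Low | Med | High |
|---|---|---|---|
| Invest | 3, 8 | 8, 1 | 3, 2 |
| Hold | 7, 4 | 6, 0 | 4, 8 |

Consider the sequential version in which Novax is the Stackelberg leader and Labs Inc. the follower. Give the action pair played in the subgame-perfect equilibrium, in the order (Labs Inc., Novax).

(Hold, High)

Backward induction with Novax moving first.
- Low → Labs Inc. plays Hold (best of 3, 7); Novax gets 4.
- Med → Labs Inc. plays Invest (best of 8, 6); Novax gets 1.
- High → Labs Inc. plays Hold (best of 3, 4); Novax gets 8.
Maximizing over 4, 1, 8, Novax chooses High. Subgame-perfect outcome: (Hold, High) with payoffs (4, 8).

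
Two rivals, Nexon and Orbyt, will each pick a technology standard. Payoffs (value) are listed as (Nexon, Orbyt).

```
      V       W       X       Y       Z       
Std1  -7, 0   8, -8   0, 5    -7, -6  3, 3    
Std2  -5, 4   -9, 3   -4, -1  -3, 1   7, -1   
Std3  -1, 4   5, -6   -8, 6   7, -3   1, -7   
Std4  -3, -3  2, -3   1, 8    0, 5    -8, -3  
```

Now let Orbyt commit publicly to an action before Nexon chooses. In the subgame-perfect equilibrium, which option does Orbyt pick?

Work backward from Nexon's decision.
- V → Nexon plays Std3 (best of -7, -5, -1, -3); Orbyt gets 4.
- W → Nexon plays Std1 (best of 8, -9, 5, 2); Orbyt gets -8.
- X → Nexon plays Std4 (best of 0, -4, -8, 1); Orbyt gets 8.
- Y → Nexon plays Std3 (best of -7, -3, 7, 0); Orbyt gets -3.
- Z → Nexon plays Std2 (best of 3, 7, 1, -8); Orbyt gets -1.
Among 4, -8, 8, -3, -1, the best is 8 at X. Subgame-perfect outcome: (Std4, X) with payoffs (1, 8).

X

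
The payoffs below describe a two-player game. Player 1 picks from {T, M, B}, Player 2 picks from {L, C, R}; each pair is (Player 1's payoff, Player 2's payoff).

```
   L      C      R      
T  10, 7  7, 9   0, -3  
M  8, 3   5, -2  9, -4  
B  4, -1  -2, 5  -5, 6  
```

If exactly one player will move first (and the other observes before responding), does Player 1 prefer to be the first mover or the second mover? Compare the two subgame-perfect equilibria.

If Player 1 leads: Player 2's best replies are T→C, M→L, B→R; Player 1's induced payoffs 7, 8, -5; outcome (M, L), payoffs (8, 3).
If Player 2 leads: Player 1's best replies are L→T, C→T, R→M; Player 2's induced payoffs 7, 9, -4; outcome (T, C), payoffs (7, 9).
Player 1 gets 8 moving first and 7 moving second, so Player 1 prefers to move first.

first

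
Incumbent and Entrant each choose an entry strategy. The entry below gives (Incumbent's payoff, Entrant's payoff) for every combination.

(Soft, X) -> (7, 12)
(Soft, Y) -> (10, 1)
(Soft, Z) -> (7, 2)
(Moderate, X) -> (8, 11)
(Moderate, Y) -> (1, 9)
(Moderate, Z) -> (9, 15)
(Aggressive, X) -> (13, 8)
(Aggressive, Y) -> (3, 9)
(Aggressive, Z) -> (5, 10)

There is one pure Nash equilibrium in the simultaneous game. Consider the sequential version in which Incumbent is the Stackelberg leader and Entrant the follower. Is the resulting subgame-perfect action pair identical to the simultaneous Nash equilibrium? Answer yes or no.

yes

Solve by backward induction (Incumbent leads).
- Soft → Entrant plays X (best of 12, 1, 2); Incumbent gets 7.
- Moderate → Entrant plays Z (best of 11, 9, 15); Incumbent gets 9.
- Aggressive → Entrant plays Z (best of 8, 9, 10); Incumbent gets 5.
Among 7, 9, 5, the best is 9 at Moderate. Subgame-perfect outcome: (Moderate, Z) with payoffs (9, 15).
Now find the simultaneous Nash equilibrium.
Incumbent's best replies: X→Aggressive; Y→Soft; Z→Moderate.
Entrant's best replies: Soft→X; Moderate→Z; Aggressive→Z.
Only (Moderate, Z) has each player best-responding; Nash payoffs (9, 15).
Sequential outcome (Moderate, Z) coincides with the Nash profile (Moderate, Z).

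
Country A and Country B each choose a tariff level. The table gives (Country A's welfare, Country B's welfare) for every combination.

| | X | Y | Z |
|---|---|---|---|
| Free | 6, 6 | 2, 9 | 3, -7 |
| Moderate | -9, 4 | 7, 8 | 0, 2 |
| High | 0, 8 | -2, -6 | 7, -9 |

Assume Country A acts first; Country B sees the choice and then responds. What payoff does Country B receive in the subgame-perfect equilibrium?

Work backward from Country B's decision.
- Free: Country B compares 6, 9, -7 and picks Y; Country A would get 2.
- Moderate: Country B compares 4, 8, 2 and picks Y; Country A would get 7.
- High: Country B compares 8, -6, -9 and picks X; Country A would get 0.
Among 2, 7, 0, the best is 7 at Moderate. Subgame-perfect outcome: (Moderate, Y) with payoffs (7, 8).

8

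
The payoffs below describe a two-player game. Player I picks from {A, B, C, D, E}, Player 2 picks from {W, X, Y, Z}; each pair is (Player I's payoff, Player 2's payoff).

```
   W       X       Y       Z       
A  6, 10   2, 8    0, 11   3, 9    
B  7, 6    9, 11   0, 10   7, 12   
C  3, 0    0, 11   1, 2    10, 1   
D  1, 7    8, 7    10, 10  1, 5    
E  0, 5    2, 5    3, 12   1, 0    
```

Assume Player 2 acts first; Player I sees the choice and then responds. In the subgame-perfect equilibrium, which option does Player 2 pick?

Player I best-responds to each possible Player 2 move:
- W → Player I plays B (best of 6, 7, 3, 1, 0); Player 2 gets 6.
- X → Player I plays B (best of 2, 9, 0, 8, 2); Player 2 gets 11.
- Y → Player I plays D (best of 0, 0, 1, 10, 3); Player 2 gets 10.
- Z → Player I plays C (best of 3, 7, 10, 1, 1); Player 2 gets 1.
Maximizing over 6, 11, 10, 1, Player 2 chooses X. Subgame-perfect outcome: (B, X) with payoffs (9, 11).

X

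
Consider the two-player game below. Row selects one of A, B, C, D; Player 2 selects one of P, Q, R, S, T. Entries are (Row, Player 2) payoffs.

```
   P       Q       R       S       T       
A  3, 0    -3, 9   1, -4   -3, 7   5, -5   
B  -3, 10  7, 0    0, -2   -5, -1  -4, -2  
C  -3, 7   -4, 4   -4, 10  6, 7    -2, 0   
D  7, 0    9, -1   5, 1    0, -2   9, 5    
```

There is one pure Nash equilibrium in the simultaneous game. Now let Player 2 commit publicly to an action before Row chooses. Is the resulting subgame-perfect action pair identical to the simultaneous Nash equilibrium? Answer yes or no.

Work backward from Row's decision.
- P: BR = D, leader payoff 0.
- Q: BR = D, leader payoff -1.
- R: BR = D, leader payoff 1.
- S: BR = C, leader payoff 7.
- T: BR = D, leader payoff 5.
Player 2's induced payoffs are 0, -1, 1, 7, 5, so Player 2 commits to S. Subgame-perfect outcome: (C, S) with payoffs (6, 7).
For the simultaneous game, intersect best replies.
Row's best replies: P→D; Q→D; R→D; S→C; T→D.
Player 2's best replies: A→Q; B→P; C→R; D→T.
The unique mutual best reply is (D, T), giving (9, 5).
Sequential outcome (C, S) differs from the Nash profile (D, T).

no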